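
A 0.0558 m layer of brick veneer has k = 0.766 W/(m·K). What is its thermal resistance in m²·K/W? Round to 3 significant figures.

0.0728 m²·K/W

R = L/k = 0.0558/0.766 = 0.07285 m²·K/W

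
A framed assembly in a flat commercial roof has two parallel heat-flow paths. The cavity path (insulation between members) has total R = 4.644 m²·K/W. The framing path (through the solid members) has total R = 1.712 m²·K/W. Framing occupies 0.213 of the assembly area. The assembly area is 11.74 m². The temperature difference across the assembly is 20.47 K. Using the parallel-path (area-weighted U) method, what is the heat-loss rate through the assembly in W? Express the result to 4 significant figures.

U_eff = 0.787/4.644 + 0.213/1.712 = 0.16947 + 0.12442 = 0.29388
R_eff = 1/U_eff = 3.4027 m²·K/W
Q = 11.74 × 20.47 / 3.4027 = 70.625 W

70.63 W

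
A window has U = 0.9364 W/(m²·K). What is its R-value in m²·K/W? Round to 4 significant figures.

R = 1/U = 1/0.9364 = 1.0679

1.068 m²·K/W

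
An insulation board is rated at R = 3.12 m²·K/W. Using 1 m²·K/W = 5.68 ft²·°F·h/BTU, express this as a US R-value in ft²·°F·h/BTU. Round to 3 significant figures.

R_US = 3.12 × 5.68 = 17.72

17.7 ft²·°F·h/BTU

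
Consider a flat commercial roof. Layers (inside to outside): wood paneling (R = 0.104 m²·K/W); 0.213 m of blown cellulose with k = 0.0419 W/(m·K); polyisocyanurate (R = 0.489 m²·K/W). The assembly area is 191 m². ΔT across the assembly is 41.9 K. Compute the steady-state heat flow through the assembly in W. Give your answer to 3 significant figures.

0.213/0.0419 = 5.084
R_total = 0.104 + 5.084 + 0.489 = 5.677 m²·K/W
Q = A·ΔT/R = 191 × 41.9 / 5.677 = 1410 W

1410 W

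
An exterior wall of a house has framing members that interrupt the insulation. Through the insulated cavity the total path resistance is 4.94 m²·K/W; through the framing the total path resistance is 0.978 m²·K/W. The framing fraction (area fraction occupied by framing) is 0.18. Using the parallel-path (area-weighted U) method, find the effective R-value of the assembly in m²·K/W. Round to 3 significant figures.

U_eff = 0.82/4.94 + 0.18/0.978 = 0.166 + 0.184 = 0.35
R_eff = 1/U_eff = 2.857 m²·K/W

2.86 m²·K/W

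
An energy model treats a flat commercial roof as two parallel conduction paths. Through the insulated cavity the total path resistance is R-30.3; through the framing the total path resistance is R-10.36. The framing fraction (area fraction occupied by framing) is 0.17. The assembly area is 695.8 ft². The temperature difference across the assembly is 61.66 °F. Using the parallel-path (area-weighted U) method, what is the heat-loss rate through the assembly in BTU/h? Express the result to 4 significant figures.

U_eff = 0.83/30.3 + 0.17/10.36 = 0.027393 + 0.016409 = 0.043802
R_eff = 1/U_eff = 22.83 ft²·°F·h/BTU
Q = 695.8 × 61.66 / 22.83 = 1879.2 BTU/h

1879 BTU/h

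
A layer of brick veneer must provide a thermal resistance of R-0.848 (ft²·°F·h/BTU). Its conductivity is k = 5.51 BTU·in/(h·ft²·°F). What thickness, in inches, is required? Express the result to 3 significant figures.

4.67 in

L = R × k = 0.848 × 5.51 = 4.672 in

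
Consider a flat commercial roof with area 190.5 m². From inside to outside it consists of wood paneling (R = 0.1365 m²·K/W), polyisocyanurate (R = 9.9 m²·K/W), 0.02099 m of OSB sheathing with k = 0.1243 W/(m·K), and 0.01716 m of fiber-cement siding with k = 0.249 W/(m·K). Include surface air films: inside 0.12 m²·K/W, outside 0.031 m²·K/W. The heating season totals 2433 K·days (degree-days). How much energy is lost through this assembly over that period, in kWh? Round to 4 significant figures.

1067 kWh

0.02099/0.1243 = 0.16887
0.01716/0.249 = 0.068916
R_total = 0.12 + 0.1365 + 9.9 + 0.16887 + 0.068916 + 0.031 = 10.425 m²·K/W
E = A × HDD × 24 / R / 1000 = 190.5 × 2433 × 24 / 10.425 / 1000 = 1067 kWh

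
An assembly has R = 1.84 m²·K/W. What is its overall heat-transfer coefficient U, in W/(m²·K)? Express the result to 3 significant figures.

0.543 W/(m²·K)

U = 1/R = 1/1.84 = 0.5435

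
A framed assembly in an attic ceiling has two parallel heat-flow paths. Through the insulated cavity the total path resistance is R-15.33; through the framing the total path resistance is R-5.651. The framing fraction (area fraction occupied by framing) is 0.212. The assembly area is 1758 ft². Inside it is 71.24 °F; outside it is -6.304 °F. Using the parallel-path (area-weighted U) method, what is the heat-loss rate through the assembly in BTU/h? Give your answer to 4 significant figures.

12120 BTU/h

U_eff = 0.788/15.33 + 0.212/5.651 = 0.051402 + 0.037515 = 0.088918
R_eff = 1/U_eff = 11.246 ft²·°F·h/BTU
Q = 1758 × (71.24 − (-6.304)) / 11.246 = 12122 BTU/h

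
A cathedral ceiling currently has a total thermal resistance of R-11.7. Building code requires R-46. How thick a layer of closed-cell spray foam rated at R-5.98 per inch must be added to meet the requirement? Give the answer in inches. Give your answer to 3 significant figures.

ΔR = 46 − 11.7 = 34.3 ft²·°F·h/BTU
L = ΔR / (R/in) = 34.3/5.98 = 5.736 in

5.74 in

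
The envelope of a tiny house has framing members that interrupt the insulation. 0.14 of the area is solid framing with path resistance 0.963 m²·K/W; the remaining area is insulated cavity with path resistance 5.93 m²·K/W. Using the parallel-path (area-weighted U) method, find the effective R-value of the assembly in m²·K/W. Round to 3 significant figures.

3.44 m²·K/W

U_eff = 0.86/5.93 + 0.14/0.963 = 0.145 + 0.1454 = 0.2904
R_eff = 1/U_eff = 3.443 m²·K/W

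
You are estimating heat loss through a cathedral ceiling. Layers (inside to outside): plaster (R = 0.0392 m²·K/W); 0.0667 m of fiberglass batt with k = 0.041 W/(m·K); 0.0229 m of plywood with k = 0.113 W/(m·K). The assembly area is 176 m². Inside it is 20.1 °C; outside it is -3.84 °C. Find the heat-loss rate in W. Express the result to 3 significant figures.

0.0667/0.041 = 1.627
0.0229/0.113 = 0.2027
R_total = 0.0392 + 1.627 + 0.2027 = 1.869 m²·K/W
Q = A·ΔT/R = 176 × (20.1 − (-3.84)) / 1.869 = 2255 W

2250 W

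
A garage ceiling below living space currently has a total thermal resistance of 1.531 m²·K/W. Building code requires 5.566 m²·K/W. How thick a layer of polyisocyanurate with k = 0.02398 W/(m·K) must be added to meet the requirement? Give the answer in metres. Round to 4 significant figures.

ΔR = 5.566 − 1.531 = 4.035 m²·K/W
L = ΔR × k = 4.035 × 0.02398 = 0.096759 m

0.09676 m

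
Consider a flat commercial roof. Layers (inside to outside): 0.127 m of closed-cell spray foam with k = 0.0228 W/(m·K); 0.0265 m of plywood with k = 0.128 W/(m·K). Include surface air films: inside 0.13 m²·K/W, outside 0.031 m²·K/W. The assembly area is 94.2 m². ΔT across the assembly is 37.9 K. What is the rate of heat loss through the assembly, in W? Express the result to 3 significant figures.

0.127/0.0228 = 5.57
0.0265/0.128 = 0.207
R_total = 0.13 + 5.57 + 0.207 + 0.031 = 5.938 m²·K/W
Q = A·ΔT/R = 94.2 × 37.9 / 5.938 = 601.2 W

601 W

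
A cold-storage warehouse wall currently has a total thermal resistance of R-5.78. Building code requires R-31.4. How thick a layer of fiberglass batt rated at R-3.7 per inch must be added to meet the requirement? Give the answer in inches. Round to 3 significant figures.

6.92 in

ΔR = 31.4 − 5.78 = 25.62 ft²·°F·h/BTU
L = ΔR / (R/in) = 25.62/3.7 = 6.924 in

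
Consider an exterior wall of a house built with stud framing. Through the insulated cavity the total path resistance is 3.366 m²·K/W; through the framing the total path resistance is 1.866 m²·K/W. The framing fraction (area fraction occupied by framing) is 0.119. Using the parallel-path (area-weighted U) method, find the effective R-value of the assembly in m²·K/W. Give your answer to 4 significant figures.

U_eff = 0.881/3.366 + 0.119/1.866 = 0.26173 + 0.063773 = 0.32551
R_eff = 1/U_eff = 3.0721 m²·K/W

3.072 m²·K/W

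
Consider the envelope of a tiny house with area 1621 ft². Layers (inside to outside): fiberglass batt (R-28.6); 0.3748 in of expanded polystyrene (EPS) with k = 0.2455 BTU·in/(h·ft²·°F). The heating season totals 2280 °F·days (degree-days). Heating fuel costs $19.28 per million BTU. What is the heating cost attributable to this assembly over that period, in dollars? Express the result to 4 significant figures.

56.77 dollars

0.3748/0.2455 = 1.5267
R_total = 28.6 + 1.5267 = 30.127 ft²·°F·h/BTU
E = A × HDD × 24 / R = 1621 × 2280 × 24 / 30.127 = 2944300 BTU
Cost = 2944300/10⁶ × 19.28 = $56.766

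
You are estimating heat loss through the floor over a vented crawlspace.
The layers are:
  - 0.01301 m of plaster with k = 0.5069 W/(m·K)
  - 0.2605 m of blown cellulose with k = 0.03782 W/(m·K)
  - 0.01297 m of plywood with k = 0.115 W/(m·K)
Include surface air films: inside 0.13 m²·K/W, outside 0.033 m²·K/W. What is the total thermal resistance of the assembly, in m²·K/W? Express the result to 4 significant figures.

7.189 m²·K/W

0.01301/0.5069 = 0.025666
0.2605/0.03782 = 6.8879
0.01297/0.115 = 0.11278
R_total = 0.13 + 0.025666 + 6.8879 + 0.11278 + 0.033 = 7.1893 m²·K/W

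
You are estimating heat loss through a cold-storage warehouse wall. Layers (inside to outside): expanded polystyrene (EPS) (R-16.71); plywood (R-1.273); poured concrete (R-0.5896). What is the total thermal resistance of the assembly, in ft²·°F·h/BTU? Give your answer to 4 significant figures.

18.57 ft²·°F·h/BTU

R_total = 16.71 + 1.273 + 0.5896 = 18.573 ft²·°F·h/BTU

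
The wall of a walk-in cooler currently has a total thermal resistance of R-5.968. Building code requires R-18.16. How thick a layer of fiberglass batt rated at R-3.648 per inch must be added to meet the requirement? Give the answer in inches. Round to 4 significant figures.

ΔR = 18.16 − 5.968 = 12.192 ft²·°F·h/BTU
L = ΔR / (R/in) = 12.192/3.648 = 3.3421 in

3.342 in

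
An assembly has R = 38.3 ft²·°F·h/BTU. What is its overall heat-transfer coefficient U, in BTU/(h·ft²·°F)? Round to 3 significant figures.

U = 1/R = 1/38.3 = 0.02611

0.0261 BTU/(h·ft²·°F)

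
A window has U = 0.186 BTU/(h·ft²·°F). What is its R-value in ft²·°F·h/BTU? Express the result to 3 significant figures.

R = 1/U = 1/0.186 = 5.376

5.38 ft²·°F·h/BTU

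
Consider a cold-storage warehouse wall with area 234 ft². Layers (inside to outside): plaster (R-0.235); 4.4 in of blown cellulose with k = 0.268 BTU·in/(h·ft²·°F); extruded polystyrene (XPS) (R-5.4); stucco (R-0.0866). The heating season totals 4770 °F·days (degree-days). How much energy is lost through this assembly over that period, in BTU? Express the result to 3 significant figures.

4.4/0.268 = 16.42
R_total = 0.235 + 16.42 + 5.4 + 0.0866 = 22.14 ft²·°F·h/BTU
E = A × HDD × 24 / R = 234 × 4770 × 24 / 22.14 = 1210000 BTU

1210000 BTU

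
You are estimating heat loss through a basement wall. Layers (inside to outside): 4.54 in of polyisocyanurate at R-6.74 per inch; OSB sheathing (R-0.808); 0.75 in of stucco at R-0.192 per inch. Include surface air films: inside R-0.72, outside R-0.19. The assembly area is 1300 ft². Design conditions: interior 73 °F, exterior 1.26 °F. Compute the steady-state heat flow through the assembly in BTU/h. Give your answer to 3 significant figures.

4.54 × 6.74 = 30.6
0.75 × 0.192 = 0.144
R_total = 0.72 + 30.6 + 0.808 + 0.144 + 0.19 = 32.46 ft²·°F·h/BTU
Q = A·ΔT/R = 1300 × (73 − 1.26) / 32.46 = 2873 BTU/h

2870 BTU/h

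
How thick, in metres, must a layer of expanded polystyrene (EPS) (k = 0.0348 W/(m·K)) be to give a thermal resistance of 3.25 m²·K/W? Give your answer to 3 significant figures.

L = R·k = 3.25 × 0.0348 = 0.1131 m

0.113 m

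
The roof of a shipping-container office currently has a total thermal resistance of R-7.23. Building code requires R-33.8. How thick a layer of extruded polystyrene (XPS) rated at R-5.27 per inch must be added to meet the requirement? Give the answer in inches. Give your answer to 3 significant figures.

5.04 in

ΔR = 33.8 − 7.23 = 26.57 ft²·°F·h/BTU
L = ΔR / (R/in) = 26.57/5.27 = 5.042 in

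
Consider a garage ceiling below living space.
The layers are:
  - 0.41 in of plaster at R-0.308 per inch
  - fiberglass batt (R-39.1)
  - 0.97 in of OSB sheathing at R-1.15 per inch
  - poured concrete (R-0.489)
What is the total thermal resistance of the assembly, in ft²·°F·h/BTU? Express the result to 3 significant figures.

0.41 × 0.308 = 0.1263
0.97 × 1.15 = 1.115
R_total = 0.1263 + 39.1 + 1.115 + 0.489 = 40.83 ft²·°F·h/BTU

40.8 ft²·°F·h/BTU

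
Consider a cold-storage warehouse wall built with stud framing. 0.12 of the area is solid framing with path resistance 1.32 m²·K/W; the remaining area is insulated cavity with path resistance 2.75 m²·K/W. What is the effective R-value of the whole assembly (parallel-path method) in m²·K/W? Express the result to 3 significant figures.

U_eff = 0.88/2.75 + 0.12/1.32 = 0.32 + 0.09091 = 0.4109
R_eff = 1/U_eff = 2.434 m²·K/W

2.43 m²·K/W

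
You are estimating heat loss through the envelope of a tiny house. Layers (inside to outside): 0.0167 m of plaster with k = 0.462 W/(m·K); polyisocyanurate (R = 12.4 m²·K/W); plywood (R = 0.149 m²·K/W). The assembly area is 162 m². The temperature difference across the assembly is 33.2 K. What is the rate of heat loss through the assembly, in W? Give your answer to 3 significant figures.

0.0167/0.462 = 0.03615
R_total = 0.03615 + 12.4 + 0.149 = 12.59 m²·K/W
Q = A·ΔT/R = 162 × 33.2 / 12.59 = 427.4 W

427 W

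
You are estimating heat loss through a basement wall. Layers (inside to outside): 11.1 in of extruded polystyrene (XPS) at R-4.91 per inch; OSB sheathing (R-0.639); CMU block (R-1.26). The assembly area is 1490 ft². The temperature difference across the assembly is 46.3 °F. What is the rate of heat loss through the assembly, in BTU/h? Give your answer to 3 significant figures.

11.1 × 4.91 = 54.5
R_total = 54.5 + 0.639 + 1.26 = 56.4 ft²·°F·h/BTU
Q = A·ΔT/R = 1490 × 46.3 / 56.4 = 1223 BTU/h

1220 BTU/h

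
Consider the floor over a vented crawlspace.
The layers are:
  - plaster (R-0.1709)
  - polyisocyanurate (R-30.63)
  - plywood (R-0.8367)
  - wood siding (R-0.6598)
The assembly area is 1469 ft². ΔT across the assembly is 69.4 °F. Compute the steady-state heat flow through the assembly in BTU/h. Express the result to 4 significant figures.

R_total = 0.1709 + 30.63 + 0.8367 + 0.6598 = 32.297 ft²·°F·h/BTU
Q = A·ΔT/R = 1469 × 69.4 / 32.297 = 3156.6 BTU/h

3157 BTU/h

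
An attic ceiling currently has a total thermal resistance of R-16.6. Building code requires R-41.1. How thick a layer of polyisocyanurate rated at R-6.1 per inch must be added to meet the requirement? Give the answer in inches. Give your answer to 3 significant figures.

ΔR = 41.1 − 16.6 = 24.5 ft²·°F·h/BTU
L = ΔR / (R/in) = 24.5/6.1 = 4.016 in

4.02 in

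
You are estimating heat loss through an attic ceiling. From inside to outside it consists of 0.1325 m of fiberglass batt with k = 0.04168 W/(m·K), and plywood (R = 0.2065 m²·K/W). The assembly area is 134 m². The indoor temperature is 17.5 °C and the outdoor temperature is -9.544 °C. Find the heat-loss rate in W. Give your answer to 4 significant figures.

0.1325/0.04168 = 3.179
R_total = 3.179 + 0.2065 = 3.3855 m²·K/W
Q = A·ΔT/R = 134 × (17.5 − (-9.544)) / 3.3855 = 1070.4 W

1070 W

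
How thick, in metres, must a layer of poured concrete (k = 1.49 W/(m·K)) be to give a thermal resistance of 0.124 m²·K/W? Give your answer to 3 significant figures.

0.185 m

L = R·k = 0.124 × 1.49 = 0.1848 m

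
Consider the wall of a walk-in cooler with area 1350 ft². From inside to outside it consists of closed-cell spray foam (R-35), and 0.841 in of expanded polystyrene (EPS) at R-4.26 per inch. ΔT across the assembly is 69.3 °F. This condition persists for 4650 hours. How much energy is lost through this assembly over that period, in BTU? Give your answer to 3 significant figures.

0.841 × 4.26 = 3.583
R_total = 35 + 3.583 = 38.58 ft²·°F·h/BTU
Q = 1350 × 69.3 / 38.58 = 2425 BTU/h
E = 2425 × 4650 = 11280000 BTU

11300000 BTU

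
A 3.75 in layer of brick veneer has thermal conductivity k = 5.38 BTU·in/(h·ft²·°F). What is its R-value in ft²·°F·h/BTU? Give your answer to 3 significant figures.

0.697 ft²·°F·h/BTU

R = L/k = 3.75/5.38 = 0.697 ft²·°F·h/BTU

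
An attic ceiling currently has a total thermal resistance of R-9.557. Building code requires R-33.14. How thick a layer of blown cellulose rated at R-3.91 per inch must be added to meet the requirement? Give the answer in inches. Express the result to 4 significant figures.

ΔR = 33.14 − 9.557 = 23.583 ft²·°F·h/BTU
L = ΔR / (R/in) = 23.583/3.91 = 6.0315 in

6.031 in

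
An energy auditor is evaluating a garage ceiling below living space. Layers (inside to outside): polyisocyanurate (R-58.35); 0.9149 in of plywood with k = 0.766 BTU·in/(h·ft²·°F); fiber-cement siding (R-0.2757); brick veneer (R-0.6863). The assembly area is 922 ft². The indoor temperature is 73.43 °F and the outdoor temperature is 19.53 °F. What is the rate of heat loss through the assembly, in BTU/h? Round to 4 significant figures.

821.3 BTU/h

0.9149/0.766 = 1.1944
R_total = 58.35 + 1.1944 + 0.2757 + 0.6863 = 60.506 ft²·°F·h/BTU
Q = A·ΔT/R = 922 × (73.43 − 19.53) / 60.506 = 821.33 BTU/h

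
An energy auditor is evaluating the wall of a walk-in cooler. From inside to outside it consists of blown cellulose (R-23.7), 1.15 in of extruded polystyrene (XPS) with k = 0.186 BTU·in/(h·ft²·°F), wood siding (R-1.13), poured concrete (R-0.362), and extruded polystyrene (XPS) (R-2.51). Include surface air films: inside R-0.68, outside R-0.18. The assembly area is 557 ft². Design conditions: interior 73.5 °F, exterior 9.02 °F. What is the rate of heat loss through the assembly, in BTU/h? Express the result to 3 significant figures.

1.15/0.186 = 6.183
R_total = 0.68 + 23.7 + 6.183 + 1.13 + 0.362 + 2.51 + 0.18 = 34.74 ft²·°F·h/BTU
Q = A·ΔT/R = 557 × (73.5 − 9.02) / 34.74 = 1034 BTU/h

1030 BTU/h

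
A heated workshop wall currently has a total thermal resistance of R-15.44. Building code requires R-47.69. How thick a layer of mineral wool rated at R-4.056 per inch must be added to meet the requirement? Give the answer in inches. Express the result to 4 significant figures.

ΔR = 47.69 − 15.44 = 32.25 ft²·°F·h/BTU
L = ΔR / (R/in) = 32.25/4.056 = 7.9512 in

7.951 in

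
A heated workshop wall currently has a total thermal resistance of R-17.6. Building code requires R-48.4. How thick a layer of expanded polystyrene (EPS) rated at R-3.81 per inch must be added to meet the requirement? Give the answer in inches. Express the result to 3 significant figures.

ΔR = 48.4 − 17.6 = 30.8 ft²·°F·h/BTU
L = ΔR / (R/in) = 30.8/3.81 = 8.084 in

8.08 in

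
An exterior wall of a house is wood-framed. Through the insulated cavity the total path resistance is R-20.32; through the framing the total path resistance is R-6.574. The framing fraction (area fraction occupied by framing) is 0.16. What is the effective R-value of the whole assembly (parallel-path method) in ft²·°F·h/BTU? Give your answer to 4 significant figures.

U_eff = 0.84/20.32 + 0.16/6.574 = 0.041339 + 0.024338 = 0.065677
R_eff = 1/U_eff = 15.226 ft²·°F·h/BTU

15.23 ft²·°F·h/BTU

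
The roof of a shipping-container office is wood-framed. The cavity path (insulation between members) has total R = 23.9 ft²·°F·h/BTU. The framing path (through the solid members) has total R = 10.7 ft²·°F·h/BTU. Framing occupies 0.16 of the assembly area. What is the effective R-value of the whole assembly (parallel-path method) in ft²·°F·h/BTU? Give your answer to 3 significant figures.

U_eff = 0.84/23.9 + 0.16/10.7 = 0.03515 + 0.01495 = 0.0501
R_eff = 1/U_eff = 19.96 ft²·°F·h/BTU

20.0 ft²·°F·h/BTU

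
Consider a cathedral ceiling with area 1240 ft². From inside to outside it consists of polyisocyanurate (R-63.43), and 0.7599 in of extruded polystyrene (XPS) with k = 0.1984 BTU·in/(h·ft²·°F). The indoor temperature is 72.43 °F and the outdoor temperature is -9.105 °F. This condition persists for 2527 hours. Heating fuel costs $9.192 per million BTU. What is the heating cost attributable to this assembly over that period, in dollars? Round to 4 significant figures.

0.7599/0.1984 = 3.8301
R_total = 63.43 + 3.8301 = 67.26 ft²·°F·h/BTU
Q = 1240 × (72.43 − (-9.105)) / 67.26 = 1503.2 BTU/h
E = 1503.2 × 2527 = 3798500 BTU
Cost = 3798500/10⁶ × 9.192 = $34.916

34.92 dollars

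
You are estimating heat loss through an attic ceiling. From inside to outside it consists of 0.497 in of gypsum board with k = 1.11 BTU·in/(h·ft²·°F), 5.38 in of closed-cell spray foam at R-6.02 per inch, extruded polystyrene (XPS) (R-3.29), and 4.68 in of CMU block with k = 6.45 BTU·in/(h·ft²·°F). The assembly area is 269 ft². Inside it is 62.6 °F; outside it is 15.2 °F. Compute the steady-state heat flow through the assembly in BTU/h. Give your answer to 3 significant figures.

0.497/1.11 = 0.4477
5.38 × 6.02 = 32.39
4.68/6.45 = 0.7256
R_total = 0.4477 + 32.39 + 3.29 + 0.7256 = 36.85 ft²·°F·h/BTU
Q = A·ΔT/R = 269 × (62.6 − 15.2) / 36.85 = 346 BTU/h

346 BTU/h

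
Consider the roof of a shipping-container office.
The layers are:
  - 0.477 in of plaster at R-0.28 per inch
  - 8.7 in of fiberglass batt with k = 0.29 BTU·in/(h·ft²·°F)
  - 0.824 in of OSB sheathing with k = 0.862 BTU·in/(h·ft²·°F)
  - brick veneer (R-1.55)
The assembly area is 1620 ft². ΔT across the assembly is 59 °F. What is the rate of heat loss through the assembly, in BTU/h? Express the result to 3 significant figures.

0.477 × 0.28 = 0.1336
8.7/0.29 = 30
0.824/0.862 = 0.9559
R_total = 0.1336 + 30 + 0.9559 + 1.55 = 32.64 ft²·°F·h/BTU
Q = A·ΔT/R = 1620 × 59 / 32.64 = 2928 BTU/h

2930 BTU/h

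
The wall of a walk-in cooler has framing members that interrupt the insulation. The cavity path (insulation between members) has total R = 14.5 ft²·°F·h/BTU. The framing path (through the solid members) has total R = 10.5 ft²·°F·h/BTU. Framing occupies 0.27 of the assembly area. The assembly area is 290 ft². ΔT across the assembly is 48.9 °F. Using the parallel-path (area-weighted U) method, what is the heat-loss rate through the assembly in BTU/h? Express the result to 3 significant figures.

1080 BTU/h

U_eff = 0.73/14.5 + 0.27/10.5 = 0.05034 + 0.02571 = 0.07606
R_eff = 1/U_eff = 13.15 ft²·°F·h/BTU
Q = 290 × 48.9 / 13.15 = 1079 BTU/h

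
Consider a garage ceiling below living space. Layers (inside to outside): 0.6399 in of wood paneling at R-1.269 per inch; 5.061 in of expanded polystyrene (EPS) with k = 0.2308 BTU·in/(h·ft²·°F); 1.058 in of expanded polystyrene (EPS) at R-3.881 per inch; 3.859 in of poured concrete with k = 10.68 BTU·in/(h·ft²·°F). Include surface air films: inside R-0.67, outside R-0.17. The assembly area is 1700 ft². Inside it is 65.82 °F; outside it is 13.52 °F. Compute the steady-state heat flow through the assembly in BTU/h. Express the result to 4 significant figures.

3170 BTU/h

0.6399 × 1.269 = 0.81203
5.061/0.2308 = 21.928
1.058 × 3.881 = 4.1061
3.859/10.68 = 0.36133
R_total = 0.67 + 0.81203 + 21.928 + 4.1061 + 0.36133 + 0.17 = 28.048 ft²·°F·h/BTU
Q = A·ΔT/R = 1700 × (65.82 − 13.52) / 28.048 = 3170 BTU/h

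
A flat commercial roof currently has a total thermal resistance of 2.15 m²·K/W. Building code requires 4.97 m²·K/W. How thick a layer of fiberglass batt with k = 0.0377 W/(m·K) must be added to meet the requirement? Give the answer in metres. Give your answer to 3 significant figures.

0.106 m

ΔR = 4.97 − 2.15 = 2.82 m²·K/W
L = ΔR × k = 2.82 × 0.0377 = 0.1063 m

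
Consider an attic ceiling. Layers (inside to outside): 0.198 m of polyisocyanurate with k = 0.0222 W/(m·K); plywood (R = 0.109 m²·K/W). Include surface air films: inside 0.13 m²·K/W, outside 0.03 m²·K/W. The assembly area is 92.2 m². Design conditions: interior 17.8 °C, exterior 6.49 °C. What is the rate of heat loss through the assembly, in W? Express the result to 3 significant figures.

113 W

0.198/0.0222 = 8.919
R_total = 0.13 + 8.919 + 0.109 + 0.03 = 9.188 m²·K/W
Q = A·ΔT/R = 92.2 × (17.8 − 6.49) / 9.188 = 113.5 W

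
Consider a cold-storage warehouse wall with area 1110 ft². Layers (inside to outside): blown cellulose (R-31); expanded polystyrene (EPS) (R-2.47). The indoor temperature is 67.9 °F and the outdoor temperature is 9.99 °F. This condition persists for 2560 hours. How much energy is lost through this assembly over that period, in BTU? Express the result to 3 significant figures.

4920000 BTU

R_total = 31 + 2.47 = 33.47 ft²·°F·h/BTU
Q = 1110 × (67.9 − 9.99) / 33.47 = 1921 BTU/h
E = 1921 × 2560 = 4917000 BTU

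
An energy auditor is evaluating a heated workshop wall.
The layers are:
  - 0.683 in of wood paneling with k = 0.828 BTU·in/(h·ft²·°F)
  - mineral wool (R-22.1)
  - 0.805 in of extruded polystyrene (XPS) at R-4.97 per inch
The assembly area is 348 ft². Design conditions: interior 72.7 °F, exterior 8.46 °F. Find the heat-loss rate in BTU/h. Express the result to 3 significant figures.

0.683/0.828 = 0.8249
0.805 × 4.97 = 4.001
R_total = 0.8249 + 22.1 + 4.001 = 26.93 ft²·°F·h/BTU
Q = A·ΔT/R = 348 × (72.7 − 8.46) / 26.93 = 830.3 BTU/h

830 BTU/h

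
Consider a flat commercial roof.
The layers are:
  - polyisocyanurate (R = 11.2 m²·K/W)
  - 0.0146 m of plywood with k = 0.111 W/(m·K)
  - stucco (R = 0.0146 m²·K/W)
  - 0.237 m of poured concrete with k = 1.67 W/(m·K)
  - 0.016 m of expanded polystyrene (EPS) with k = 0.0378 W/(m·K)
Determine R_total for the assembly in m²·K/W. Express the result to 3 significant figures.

11.9 m²·K/W

0.0146/0.111 = 0.1315
0.237/1.67 = 0.1419
0.016/0.0378 = 0.4233
R_total = 11.2 + 0.1315 + 0.0146 + 0.1419 + 0.4233 = 11.91 m²·K/W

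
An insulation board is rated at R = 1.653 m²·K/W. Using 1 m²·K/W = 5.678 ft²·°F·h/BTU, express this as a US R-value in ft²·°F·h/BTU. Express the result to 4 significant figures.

R_US = 1.653 × 5.678 = 9.3857

9.386 ft²·°F·h/BTU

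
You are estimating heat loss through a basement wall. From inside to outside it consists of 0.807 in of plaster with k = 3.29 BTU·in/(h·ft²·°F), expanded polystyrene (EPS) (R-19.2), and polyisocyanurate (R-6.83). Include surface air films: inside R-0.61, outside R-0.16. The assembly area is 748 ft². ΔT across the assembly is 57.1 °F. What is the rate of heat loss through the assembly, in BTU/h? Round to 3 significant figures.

1580 BTU/h

0.807/3.29 = 0.2453
R_total = 0.61 + 0.2453 + 19.2 + 6.83 + 0.16 = 27.05 ft²·°F·h/BTU
Q = A·ΔT/R = 748 × 57.1 / 27.05 = 1579 BTU/h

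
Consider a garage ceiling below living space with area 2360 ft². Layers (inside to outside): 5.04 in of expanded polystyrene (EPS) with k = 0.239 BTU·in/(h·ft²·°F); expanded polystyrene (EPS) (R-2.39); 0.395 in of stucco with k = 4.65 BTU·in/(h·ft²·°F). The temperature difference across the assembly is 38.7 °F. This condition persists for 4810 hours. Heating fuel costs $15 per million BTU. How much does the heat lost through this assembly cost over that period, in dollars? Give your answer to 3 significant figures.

5.04/0.239 = 21.09
0.395/4.65 = 0.08495
R_total = 21.09 + 2.39 + 0.08495 = 23.56 ft²·°F·h/BTU
Q = 2360 × 38.7 / 23.56 = 3876 BTU/h
E = 3876 × 4810 = 18640000 BTU
Cost = 18640000/10⁶ × 15 = $279.7

280 dollars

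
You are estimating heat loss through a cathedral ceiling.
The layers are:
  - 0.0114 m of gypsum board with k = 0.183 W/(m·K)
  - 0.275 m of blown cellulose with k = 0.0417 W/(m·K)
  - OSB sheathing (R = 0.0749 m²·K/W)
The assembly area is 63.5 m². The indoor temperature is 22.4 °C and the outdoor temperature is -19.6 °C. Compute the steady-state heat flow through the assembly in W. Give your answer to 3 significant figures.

0.0114/0.183 = 0.0623
0.275/0.0417 = 6.595
R_total = 0.0623 + 6.595 + 0.0749 = 6.732 m²·K/W
Q = A·ΔT/R = 63.5 × (22.4 − (-19.6)) / 6.732 = 396.2 W

396 W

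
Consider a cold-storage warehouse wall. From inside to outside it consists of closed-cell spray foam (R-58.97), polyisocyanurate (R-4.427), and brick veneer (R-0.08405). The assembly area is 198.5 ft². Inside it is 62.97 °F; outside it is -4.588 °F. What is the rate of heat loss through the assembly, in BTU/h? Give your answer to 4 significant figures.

R_total = 58.97 + 4.427 + 0.08405 = 63.481 ft²·°F·h/BTU
Q = A·ΔT/R = 198.5 × (62.97 − (-4.588)) / 63.481 = 211.25 BTU/h

211.2 BTU/h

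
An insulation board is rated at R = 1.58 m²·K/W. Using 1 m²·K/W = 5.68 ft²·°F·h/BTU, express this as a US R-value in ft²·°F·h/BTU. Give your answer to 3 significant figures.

8.97 ft²·°F·h/BTU

R_US = 1.58 × 5.68 = 8.974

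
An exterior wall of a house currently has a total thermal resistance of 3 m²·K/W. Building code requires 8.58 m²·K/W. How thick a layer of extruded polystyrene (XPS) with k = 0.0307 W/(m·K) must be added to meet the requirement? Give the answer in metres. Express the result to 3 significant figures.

0.171 m

ΔR = 8.58 − 3 = 5.58 m²·K/W
L = ΔR × k = 5.58 × 0.0307 = 0.1713 m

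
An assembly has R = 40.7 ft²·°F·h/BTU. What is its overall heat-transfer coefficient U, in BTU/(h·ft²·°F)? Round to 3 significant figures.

U = 1/R = 1/40.7 = 0.02457

0.0246 BTU/(h·ft²·°F)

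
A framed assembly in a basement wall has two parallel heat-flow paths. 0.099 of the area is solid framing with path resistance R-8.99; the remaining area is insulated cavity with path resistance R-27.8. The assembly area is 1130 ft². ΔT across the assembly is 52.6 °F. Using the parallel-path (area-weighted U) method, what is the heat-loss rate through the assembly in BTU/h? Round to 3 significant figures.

2580 BTU/h

U_eff = 0.901/27.8 + 0.099/8.99 = 0.03241 + 0.01101 = 0.04342
R_eff = 1/U_eff = 23.03 ft²·°F·h/BTU
Q = 1130 × 52.6 / 23.03 = 2581 BTU/h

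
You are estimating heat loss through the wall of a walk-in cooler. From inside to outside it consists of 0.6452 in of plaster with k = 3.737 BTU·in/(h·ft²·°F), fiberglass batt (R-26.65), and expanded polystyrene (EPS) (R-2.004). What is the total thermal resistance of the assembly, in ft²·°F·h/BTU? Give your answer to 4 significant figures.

0.6452/3.737 = 0.17265
R_total = 0.17265 + 26.65 + 2.004 = 28.827 ft²·°F·h/BTU

28.83 ft²·°F·h/BTU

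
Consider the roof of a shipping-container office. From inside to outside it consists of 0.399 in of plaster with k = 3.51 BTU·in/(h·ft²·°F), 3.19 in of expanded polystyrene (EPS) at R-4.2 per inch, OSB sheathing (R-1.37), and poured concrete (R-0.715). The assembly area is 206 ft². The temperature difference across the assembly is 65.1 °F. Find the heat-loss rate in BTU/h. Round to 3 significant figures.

860 BTU/h

0.399/3.51 = 0.1137
3.19 × 4.2 = 13.4
R_total = 0.1137 + 13.4 + 1.37 + 0.715 = 15.6 ft²·°F·h/BTU
Q = A·ΔT/R = 206 × 65.1 / 15.6 = 859.8 BTU/h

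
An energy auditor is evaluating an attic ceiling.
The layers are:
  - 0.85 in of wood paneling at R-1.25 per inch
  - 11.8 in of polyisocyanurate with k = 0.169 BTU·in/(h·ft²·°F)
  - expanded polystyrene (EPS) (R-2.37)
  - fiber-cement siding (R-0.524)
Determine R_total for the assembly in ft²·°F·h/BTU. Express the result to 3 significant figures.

0.85 × 1.25 = 1.062
11.8/0.169 = 69.82
R_total = 1.062 + 69.82 + 2.37 + 0.524 = 73.78 ft²·°F·h/BTU

73.8 ft²·°F·h/BTU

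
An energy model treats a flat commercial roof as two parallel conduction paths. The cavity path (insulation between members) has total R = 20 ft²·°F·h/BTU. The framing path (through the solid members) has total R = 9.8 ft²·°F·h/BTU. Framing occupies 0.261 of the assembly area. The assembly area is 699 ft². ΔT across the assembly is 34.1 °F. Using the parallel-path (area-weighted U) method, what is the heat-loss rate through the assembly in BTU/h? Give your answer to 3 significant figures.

U_eff = 0.739/20 + 0.261/9.8 = 0.03695 + 0.02663 = 0.06358
R_eff = 1/U_eff = 15.73 ft²·°F·h/BTU
Q = 699 × 34.1 / 15.73 = 1516 BTU/h

1520 BTU/h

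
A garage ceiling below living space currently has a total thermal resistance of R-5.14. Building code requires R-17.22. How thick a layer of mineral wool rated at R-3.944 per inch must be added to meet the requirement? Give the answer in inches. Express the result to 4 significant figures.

ΔR = 17.22 − 5.14 = 12.08 ft²·°F·h/BTU
L = ΔR / (R/in) = 12.08/3.944 = 3.0629 in

3.063 in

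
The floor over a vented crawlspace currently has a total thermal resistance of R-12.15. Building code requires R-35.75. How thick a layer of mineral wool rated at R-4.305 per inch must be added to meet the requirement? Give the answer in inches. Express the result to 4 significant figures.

ΔR = 35.75 − 12.15 = 23.6 ft²·°F·h/BTU
L = ΔR / (R/in) = 23.6/4.305 = 5.482 in

5.482 in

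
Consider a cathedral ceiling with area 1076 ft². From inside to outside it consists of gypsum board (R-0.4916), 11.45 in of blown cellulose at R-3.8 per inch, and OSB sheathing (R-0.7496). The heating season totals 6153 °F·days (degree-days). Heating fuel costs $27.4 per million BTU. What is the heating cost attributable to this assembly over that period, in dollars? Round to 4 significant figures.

97.29 dollars

11.45 × 3.8 = 43.51
R_total = 0.4916 + 43.51 + 0.7496 = 44.751 ft²·°F·h/BTU
E = A × HDD × 24 / R = 1076 × 6153 × 24 / 44.751 = 3550600 BTU
Cost = 3550600/10⁶ × 27.4 = $97.287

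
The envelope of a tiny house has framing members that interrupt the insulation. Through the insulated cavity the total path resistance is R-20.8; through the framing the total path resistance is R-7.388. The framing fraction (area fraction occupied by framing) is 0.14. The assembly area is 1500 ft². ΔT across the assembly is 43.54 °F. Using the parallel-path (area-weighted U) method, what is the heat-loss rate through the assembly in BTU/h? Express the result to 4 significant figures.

3938 BTU/h

U_eff = 0.86/20.8 + 0.14/7.388 = 0.041346 + 0.01895 = 0.060296
R_eff = 1/U_eff = 16.585 ft²·°F·h/BTU
Q = 1500 × 43.54 / 16.585 = 3937.9 BTU/h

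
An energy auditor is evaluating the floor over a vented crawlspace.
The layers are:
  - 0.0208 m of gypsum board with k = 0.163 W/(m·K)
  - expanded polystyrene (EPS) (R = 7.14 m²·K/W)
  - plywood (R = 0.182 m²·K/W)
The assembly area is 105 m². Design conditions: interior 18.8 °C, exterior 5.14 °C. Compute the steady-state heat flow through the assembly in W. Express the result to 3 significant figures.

193 W

0.0208/0.163 = 0.1276
R_total = 0.1276 + 7.14 + 0.182 = 7.45 m²·K/W
Q = A·ΔT/R = 105 × (18.8 − 5.14) / 7.45 = 192.5 W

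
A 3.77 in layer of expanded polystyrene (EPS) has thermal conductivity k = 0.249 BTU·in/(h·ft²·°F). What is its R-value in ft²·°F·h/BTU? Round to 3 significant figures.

15.1 ft²·°F·h/BTU

R = L/k = 3.77/0.249 = 15.14 ft²·°F·h/BTU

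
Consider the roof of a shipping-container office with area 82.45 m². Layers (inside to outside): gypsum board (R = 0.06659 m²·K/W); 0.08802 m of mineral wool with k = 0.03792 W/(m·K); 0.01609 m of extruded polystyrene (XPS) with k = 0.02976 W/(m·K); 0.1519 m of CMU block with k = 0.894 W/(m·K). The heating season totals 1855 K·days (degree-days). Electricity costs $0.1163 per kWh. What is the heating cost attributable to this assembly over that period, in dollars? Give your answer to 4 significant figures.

0.08802/0.03792 = 2.3212
0.01609/0.02976 = 0.54066
0.1519/0.894 = 0.16991
R_total = 0.06659 + 2.3212 + 0.54066 + 0.16991 = 3.0984 m²·K/W
E = A × HDD × 24 / R / 1000 = 82.45 × 1855 × 24 / 3.0984 / 1000 = 1184.7 kWh
Cost = 1184.7 × 0.1163 = $137.78

137.8 dollars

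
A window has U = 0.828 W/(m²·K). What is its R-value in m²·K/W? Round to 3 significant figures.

R = 1/U = 1/0.828 = 1.208

1.21 m²·K/W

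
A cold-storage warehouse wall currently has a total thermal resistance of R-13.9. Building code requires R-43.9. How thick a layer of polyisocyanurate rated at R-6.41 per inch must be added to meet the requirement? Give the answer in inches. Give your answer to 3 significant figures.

4.68 in

ΔR = 43.9 − 13.9 = 30 ft²·°F·h/BTU
L = ΔR / (R/in) = 30/6.41 = 4.68 in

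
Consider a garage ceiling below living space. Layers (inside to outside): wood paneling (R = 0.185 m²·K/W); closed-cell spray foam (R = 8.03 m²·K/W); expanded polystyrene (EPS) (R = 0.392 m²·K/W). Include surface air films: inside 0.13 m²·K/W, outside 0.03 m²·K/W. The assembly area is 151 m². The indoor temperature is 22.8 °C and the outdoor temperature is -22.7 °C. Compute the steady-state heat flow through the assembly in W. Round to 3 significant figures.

784 W

R_total = 0.13 + 0.185 + 8.03 + 0.392 + 0.03 = 8.767 m²·K/W
Q = A·ΔT/R = 151 × (22.8 − (-22.7)) / 8.767 = 783.7 W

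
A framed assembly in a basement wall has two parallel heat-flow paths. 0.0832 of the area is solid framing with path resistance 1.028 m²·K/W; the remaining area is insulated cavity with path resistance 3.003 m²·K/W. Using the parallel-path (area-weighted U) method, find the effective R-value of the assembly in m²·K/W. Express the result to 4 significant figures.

2.589 m²·K/W

U_eff = 0.9168/3.003 + 0.0832/1.028 = 0.30529 + 0.080934 = 0.38623
R_eff = 1/U_eff = 2.5891 m²·K/W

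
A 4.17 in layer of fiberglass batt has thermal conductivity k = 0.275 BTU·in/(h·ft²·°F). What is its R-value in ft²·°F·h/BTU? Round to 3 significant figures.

15.2 ft²·°F·h/BTU

R = L/k = 4.17/0.275 = 15.16 ft²·°F·h/BTU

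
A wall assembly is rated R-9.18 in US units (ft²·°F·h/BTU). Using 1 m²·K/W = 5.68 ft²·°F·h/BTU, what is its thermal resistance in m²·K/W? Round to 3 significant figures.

1.62 m²·K/W

R_SI = 9.18/5.68 = 1.616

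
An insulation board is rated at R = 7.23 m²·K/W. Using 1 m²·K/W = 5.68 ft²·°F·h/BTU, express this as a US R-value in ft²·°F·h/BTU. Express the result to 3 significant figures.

R_US = 7.23 × 5.68 = 41.07

41.1 ft²·°F·h/BTU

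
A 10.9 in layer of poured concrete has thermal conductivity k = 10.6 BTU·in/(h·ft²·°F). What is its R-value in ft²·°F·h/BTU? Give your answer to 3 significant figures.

1.03 ft²·°F·h/BTU

R = L/k = 10.9/10.6 = 1.028 ft²·°F·h/BTU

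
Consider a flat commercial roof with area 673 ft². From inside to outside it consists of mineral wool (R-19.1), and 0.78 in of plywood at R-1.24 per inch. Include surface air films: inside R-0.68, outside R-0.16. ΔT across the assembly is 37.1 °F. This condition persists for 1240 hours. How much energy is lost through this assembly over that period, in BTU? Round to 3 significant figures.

0.78 × 1.24 = 0.9672
R_total = 0.68 + 19.1 + 0.9672 + 0.16 = 20.91 ft²·°F·h/BTU
Q = 673 × 37.1 / 20.91 = 1194 BTU/h
E = 1194 × 1240 = 1481000 BTU

1480000 BTU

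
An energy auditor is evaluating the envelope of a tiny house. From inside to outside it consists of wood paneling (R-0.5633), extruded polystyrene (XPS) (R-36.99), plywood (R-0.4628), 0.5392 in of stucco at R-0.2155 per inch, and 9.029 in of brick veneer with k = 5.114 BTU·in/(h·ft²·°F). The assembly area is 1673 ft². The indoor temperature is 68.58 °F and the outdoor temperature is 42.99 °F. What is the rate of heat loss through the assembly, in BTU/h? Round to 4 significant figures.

0.5392 × 0.2155 = 0.1162
9.029/5.114 = 1.7655
R_total = 0.5633 + 36.99 + 0.4628 + 0.1162 + 1.7655 = 39.898 ft²·°F·h/BTU
Q = A·ΔT/R = 1673 × (68.58 − 42.99) / 39.898 = 1073 BTU/h

1073 BTU/h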